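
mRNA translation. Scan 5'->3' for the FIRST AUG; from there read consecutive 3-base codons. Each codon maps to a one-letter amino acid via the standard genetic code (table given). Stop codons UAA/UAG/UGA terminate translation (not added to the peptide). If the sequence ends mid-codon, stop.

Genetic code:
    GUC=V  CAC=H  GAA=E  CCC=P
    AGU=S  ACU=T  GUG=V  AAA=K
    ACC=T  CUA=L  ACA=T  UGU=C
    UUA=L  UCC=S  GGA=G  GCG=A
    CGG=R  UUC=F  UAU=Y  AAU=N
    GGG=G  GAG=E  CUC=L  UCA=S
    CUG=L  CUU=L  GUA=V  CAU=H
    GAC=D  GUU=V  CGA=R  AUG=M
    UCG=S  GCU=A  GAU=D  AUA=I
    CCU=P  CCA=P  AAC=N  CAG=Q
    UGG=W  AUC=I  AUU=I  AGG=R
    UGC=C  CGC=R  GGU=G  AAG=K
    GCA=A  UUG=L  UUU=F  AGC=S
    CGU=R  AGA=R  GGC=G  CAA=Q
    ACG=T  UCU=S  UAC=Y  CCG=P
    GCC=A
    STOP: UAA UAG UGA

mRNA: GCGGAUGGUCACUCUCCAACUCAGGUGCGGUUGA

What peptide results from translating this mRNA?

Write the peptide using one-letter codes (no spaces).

Answer: MVTLQLRCG

Derivation:
start AUG at pos 4
pos 4: AUG -> M; peptide=M
pos 7: GUC -> V; peptide=MV
pos 10: ACU -> T; peptide=MVT
pos 13: CUC -> L; peptide=MVTL
pos 16: CAA -> Q; peptide=MVTLQ
pos 19: CUC -> L; peptide=MVTLQL
pos 22: AGG -> R; peptide=MVTLQLR
pos 25: UGC -> C; peptide=MVTLQLRC
pos 28: GGU -> G; peptide=MVTLQLRCG
pos 31: UGA -> STOP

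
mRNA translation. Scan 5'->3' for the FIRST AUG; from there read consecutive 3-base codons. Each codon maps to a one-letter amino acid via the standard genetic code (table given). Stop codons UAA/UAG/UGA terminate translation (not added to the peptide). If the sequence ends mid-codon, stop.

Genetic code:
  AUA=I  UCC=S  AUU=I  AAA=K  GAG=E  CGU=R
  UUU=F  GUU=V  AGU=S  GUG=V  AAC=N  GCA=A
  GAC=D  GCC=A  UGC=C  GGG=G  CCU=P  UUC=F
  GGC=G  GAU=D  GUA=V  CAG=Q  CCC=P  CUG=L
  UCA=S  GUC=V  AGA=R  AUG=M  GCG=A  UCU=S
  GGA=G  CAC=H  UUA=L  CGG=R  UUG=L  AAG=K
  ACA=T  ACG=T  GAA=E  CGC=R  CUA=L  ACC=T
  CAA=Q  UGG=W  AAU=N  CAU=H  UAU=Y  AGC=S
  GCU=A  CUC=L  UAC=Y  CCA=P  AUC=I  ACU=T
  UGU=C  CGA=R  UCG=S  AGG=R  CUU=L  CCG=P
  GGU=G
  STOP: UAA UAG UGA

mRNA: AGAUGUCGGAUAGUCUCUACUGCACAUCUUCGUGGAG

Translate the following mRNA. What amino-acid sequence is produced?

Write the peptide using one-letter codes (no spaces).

start AUG at pos 2
pos 2: AUG -> M; peptide=M
pos 5: UCG -> S; peptide=MS
pos 8: GAU -> D; peptide=MSD
pos 11: AGU -> S; peptide=MSDS
pos 14: CUC -> L; peptide=MSDSL
pos 17: UAC -> Y; peptide=MSDSLY
pos 20: UGC -> C; peptide=MSDSLYC
pos 23: ACA -> T; peptide=MSDSLYCT
pos 26: UCU -> S; peptide=MSDSLYCTS
pos 29: UCG -> S; peptide=MSDSLYCTSS
pos 32: UGG -> W; peptide=MSDSLYCTSSW
pos 35: only 2 nt remain (<3), stop (end of mRNA)

Answer: MSDSLYCTSSW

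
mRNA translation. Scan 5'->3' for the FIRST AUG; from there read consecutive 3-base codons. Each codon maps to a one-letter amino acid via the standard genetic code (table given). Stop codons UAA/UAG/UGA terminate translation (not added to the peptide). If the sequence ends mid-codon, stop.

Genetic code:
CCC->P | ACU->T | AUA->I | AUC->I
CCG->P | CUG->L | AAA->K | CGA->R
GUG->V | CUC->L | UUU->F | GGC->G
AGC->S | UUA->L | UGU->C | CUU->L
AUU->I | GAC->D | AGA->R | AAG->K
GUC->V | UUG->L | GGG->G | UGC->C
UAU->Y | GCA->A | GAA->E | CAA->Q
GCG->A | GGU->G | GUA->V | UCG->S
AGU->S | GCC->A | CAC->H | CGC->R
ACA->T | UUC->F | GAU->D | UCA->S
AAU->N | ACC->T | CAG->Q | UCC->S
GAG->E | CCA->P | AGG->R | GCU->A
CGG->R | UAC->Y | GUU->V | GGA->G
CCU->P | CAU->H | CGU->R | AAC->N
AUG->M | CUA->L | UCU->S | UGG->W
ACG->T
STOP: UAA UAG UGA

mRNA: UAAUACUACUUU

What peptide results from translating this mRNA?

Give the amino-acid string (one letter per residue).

Answer: (empty: no AUG start codon)

Derivation:
no AUG start codon found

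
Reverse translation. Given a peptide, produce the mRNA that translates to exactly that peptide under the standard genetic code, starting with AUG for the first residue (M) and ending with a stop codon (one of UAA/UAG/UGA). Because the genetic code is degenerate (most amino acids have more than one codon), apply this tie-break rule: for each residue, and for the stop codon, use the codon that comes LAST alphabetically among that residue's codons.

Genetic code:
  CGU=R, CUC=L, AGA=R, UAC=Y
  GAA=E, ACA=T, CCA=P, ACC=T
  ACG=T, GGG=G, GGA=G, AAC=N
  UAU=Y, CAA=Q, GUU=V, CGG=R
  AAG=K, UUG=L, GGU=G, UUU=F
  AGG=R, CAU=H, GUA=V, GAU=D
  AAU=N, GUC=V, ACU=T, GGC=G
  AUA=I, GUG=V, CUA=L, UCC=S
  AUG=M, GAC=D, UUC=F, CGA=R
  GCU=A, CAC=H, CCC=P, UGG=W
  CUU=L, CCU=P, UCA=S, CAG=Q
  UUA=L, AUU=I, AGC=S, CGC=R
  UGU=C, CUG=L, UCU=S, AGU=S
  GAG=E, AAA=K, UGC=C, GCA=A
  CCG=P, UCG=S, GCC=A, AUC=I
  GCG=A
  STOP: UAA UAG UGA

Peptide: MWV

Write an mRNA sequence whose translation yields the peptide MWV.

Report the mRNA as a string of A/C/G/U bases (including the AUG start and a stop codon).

Answer: mRNA: AUGUGGGUUUGA

Derivation:
residue 1: M -> AUG (start codon)
residue 2: W -> UGG (only codon)
residue 3: V codons sorted = GUA,GUC,GUG,GUU -> pick last = GUU
terminator: stop codons sorted = UAA,UAG,UGA -> pick last = UGA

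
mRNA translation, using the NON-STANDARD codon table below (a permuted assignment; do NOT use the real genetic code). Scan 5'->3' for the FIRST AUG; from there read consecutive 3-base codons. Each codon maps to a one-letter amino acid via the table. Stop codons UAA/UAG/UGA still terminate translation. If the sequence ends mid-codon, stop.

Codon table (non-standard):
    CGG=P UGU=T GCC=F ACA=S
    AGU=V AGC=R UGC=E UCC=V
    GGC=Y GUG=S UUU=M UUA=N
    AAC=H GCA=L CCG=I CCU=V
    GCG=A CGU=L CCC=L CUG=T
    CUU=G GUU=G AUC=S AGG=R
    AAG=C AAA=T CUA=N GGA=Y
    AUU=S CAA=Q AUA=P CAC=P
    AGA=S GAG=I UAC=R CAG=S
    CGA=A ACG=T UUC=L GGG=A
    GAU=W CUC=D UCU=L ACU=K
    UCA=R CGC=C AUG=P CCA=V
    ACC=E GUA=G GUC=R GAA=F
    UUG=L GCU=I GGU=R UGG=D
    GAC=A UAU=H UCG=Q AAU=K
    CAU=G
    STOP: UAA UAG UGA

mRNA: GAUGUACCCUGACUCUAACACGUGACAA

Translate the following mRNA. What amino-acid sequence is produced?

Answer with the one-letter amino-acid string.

Answer: PRVALHT

Derivation:
start AUG at pos 1
pos 1: AUG -> P; peptide=P
pos 4: UAC -> R; peptide=PR
pos 7: CCU -> V; peptide=PRV
pos 10: GAC -> A; peptide=PRVA
pos 13: UCU -> L; peptide=PRVAL
pos 16: AAC -> H; peptide=PRVALH
pos 19: ACG -> T; peptide=PRVALHT
pos 22: UGA -> STOP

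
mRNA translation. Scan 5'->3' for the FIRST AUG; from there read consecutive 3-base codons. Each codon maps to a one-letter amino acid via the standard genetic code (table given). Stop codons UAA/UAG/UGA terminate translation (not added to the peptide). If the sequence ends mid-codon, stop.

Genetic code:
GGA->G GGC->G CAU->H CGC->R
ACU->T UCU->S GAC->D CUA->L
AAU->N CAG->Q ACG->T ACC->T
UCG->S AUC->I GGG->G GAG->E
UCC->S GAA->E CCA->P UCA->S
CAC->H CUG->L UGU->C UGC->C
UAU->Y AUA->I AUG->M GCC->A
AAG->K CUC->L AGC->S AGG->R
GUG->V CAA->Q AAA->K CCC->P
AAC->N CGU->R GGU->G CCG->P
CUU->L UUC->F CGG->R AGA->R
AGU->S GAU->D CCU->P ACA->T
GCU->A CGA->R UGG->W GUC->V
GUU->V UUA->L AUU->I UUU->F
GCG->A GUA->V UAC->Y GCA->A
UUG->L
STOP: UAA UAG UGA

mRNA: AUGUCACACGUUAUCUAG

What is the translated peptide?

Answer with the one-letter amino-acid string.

start AUG at pos 0
pos 0: AUG -> M; peptide=M
pos 3: UCA -> S; peptide=MS
pos 6: CAC -> H; peptide=MSH
pos 9: GUU -> V; peptide=MSHV
pos 12: AUC -> I; peptide=MSHVI
pos 15: UAG -> STOP

Answer: MSHVI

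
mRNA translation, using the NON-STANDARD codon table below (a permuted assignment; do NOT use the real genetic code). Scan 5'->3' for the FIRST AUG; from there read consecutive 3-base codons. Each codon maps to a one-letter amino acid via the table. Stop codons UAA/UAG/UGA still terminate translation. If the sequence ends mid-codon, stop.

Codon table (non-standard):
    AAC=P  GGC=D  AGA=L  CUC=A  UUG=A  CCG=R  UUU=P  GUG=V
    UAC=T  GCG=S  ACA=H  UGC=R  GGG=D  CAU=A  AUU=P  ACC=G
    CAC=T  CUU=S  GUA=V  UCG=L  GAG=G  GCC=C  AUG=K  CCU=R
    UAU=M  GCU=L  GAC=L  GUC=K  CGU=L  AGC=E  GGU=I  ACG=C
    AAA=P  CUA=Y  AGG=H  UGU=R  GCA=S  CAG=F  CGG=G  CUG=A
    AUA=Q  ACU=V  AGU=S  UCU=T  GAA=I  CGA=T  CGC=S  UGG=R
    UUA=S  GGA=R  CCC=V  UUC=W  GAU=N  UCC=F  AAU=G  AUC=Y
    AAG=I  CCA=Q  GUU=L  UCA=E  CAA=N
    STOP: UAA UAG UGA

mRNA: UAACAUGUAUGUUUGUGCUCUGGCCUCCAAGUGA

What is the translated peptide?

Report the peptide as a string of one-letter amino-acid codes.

start AUG at pos 4
pos 4: AUG -> K; peptide=K
pos 7: UAU -> M; peptide=KM
pos 10: GUU -> L; peptide=KML
pos 13: UGU -> R; peptide=KMLR
pos 16: GCU -> L; peptide=KMLRL
pos 19: CUG -> A; peptide=KMLRLA
pos 22: GCC -> C; peptide=KMLRLAC
pos 25: UCC -> F; peptide=KMLRLACF
pos 28: AAG -> I; peptide=KMLRLACFI
pos 31: UGA -> STOP

Answer: KMLRLACFI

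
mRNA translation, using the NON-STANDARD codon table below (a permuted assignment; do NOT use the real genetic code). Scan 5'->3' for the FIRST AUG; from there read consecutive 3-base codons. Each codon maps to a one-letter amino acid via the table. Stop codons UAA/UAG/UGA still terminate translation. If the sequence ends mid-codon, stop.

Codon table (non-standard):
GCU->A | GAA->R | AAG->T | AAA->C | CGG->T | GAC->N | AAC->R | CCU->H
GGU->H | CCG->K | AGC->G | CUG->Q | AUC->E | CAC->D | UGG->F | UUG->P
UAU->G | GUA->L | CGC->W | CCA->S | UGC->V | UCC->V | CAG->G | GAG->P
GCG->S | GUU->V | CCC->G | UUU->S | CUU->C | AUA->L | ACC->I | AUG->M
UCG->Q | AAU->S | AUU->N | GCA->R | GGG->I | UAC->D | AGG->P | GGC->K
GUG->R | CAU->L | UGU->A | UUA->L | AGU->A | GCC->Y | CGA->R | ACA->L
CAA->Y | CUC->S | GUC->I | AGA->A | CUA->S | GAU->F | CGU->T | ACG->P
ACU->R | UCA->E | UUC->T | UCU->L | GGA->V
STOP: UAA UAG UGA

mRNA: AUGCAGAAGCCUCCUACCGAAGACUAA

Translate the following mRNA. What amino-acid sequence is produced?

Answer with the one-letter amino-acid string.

start AUG at pos 0
pos 0: AUG -> M; peptide=M
pos 3: CAG -> G; peptide=MG
pos 6: AAG -> T; peptide=MGT
pos 9: CCU -> H; peptide=MGTH
pos 12: CCU -> H; peptide=MGTHH
pos 15: ACC -> I; peptide=MGTHHI
pos 18: GAA -> R; peptide=MGTHHIR
pos 21: GAC -> N; peptide=MGTHHIRN
pos 24: UAA -> STOP

Answer: MGTHHIRN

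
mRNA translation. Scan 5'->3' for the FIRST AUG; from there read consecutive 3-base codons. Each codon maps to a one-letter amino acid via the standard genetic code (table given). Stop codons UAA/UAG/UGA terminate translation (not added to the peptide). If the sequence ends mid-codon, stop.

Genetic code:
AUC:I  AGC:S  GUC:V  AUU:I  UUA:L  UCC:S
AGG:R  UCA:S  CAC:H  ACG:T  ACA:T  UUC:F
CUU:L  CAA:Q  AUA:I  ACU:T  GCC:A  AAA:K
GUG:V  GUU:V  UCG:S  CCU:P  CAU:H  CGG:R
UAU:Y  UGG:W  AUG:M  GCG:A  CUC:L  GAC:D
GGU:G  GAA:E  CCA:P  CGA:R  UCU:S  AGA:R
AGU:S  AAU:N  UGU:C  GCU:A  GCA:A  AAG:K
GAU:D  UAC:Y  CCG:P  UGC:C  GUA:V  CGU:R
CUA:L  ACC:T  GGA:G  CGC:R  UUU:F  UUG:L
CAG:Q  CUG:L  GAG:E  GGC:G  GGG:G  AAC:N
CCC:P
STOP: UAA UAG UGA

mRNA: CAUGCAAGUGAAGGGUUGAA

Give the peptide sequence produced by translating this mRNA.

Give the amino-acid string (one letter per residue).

start AUG at pos 1
pos 1: AUG -> M; peptide=M
pos 4: CAA -> Q; peptide=MQ
pos 7: GUG -> V; peptide=MQV
pos 10: AAG -> K; peptide=MQVK
pos 13: GGU -> G; peptide=MQVKG
pos 16: UGA -> STOP

Answer: MQVKG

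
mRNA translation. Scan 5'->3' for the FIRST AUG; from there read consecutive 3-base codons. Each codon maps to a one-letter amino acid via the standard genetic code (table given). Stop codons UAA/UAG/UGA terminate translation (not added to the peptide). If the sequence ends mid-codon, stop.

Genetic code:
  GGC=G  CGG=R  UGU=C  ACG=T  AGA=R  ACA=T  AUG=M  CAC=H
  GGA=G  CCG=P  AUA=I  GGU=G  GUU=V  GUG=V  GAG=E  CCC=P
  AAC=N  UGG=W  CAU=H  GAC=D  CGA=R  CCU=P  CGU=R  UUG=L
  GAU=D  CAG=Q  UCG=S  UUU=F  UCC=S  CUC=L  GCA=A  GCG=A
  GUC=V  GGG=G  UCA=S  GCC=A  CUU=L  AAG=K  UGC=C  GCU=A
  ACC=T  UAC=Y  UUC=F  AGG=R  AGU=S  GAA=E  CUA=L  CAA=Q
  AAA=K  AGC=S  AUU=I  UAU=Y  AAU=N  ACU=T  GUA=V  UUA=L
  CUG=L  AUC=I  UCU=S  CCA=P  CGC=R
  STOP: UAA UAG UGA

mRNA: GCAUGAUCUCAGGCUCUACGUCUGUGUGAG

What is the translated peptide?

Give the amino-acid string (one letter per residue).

start AUG at pos 2
pos 2: AUG -> M; peptide=M
pos 5: AUC -> I; peptide=MI
pos 8: UCA -> S; peptide=MIS
pos 11: GGC -> G; peptide=MISG
pos 14: UCU -> S; peptide=MISGS
pos 17: ACG -> T; peptide=MISGST
pos 20: UCU -> S; peptide=MISGSTS
pos 23: GUG -> V; peptide=MISGSTSV
pos 26: UGA -> STOP

Answer: MISGSTSV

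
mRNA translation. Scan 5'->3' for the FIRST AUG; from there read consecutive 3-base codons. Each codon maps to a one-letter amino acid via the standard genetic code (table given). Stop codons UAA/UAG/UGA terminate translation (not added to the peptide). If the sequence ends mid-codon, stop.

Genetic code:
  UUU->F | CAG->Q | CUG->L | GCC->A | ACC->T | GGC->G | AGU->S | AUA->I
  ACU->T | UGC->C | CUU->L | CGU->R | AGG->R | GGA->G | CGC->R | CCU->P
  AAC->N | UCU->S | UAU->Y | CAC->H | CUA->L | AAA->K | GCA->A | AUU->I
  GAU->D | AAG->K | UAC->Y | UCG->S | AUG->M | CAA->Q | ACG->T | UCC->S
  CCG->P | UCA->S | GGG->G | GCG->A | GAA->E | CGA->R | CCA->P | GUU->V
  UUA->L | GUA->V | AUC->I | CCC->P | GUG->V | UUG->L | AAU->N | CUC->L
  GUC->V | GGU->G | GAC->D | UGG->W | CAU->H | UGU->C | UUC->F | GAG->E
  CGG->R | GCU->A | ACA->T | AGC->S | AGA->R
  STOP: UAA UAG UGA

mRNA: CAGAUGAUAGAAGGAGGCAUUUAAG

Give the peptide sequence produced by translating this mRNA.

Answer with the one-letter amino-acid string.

Answer: MIEGGI

Derivation:
start AUG at pos 3
pos 3: AUG -> M; peptide=M
pos 6: AUA -> I; peptide=MI
pos 9: GAA -> E; peptide=MIE
pos 12: GGA -> G; peptide=MIEG
pos 15: GGC -> G; peptide=MIEGG
pos 18: AUU -> I; peptide=MIEGGI
pos 21: UAA -> STOP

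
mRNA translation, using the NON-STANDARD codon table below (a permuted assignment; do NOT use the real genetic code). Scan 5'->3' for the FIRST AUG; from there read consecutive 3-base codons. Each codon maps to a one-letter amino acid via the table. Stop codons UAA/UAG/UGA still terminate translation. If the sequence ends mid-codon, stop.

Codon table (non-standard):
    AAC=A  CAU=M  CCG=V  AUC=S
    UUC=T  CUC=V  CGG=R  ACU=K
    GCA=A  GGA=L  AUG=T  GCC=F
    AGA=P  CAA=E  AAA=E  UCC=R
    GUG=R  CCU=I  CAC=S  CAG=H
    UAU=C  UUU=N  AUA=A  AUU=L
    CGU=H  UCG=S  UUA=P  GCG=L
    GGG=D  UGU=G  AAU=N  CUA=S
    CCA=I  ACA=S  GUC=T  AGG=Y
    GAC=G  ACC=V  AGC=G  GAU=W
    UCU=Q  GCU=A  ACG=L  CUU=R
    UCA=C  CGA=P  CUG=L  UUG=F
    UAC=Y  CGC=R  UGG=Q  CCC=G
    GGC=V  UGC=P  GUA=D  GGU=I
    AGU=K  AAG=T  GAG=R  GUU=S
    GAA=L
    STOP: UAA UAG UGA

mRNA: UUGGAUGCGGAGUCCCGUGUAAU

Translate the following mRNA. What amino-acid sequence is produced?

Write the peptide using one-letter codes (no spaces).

start AUG at pos 4
pos 4: AUG -> T; peptide=T
pos 7: CGG -> R; peptide=TR
pos 10: AGU -> K; peptide=TRK
pos 13: CCC -> G; peptide=TRKG
pos 16: GUG -> R; peptide=TRKGR
pos 19: UAA -> STOP

Answer: TRKGR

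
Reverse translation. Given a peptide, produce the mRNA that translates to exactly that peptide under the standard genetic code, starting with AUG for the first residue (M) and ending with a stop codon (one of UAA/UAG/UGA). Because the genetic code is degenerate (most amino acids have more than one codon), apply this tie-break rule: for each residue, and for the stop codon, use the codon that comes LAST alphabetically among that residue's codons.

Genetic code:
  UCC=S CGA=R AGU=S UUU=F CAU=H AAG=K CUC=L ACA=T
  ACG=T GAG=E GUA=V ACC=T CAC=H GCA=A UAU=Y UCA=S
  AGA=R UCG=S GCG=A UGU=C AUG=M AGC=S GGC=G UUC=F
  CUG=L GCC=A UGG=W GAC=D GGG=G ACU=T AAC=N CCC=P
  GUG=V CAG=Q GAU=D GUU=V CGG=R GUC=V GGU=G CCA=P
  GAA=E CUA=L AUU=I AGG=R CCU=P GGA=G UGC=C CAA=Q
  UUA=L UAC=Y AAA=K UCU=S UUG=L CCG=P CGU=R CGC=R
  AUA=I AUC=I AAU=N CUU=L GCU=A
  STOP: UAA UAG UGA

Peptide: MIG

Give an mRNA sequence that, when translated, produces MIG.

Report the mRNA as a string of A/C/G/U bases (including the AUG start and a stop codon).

residue 1: M -> AUG (start codon)
residue 2: I codons sorted = AUA,AUC,AUU -> pick last = AUU
residue 3: G codons sorted = GGA,GGC,GGG,GGU -> pick last = GGU
terminator: stop codons sorted = UAA,UAG,UGA -> pick last = UGA

Answer: mRNA: AUGAUUGGUUGA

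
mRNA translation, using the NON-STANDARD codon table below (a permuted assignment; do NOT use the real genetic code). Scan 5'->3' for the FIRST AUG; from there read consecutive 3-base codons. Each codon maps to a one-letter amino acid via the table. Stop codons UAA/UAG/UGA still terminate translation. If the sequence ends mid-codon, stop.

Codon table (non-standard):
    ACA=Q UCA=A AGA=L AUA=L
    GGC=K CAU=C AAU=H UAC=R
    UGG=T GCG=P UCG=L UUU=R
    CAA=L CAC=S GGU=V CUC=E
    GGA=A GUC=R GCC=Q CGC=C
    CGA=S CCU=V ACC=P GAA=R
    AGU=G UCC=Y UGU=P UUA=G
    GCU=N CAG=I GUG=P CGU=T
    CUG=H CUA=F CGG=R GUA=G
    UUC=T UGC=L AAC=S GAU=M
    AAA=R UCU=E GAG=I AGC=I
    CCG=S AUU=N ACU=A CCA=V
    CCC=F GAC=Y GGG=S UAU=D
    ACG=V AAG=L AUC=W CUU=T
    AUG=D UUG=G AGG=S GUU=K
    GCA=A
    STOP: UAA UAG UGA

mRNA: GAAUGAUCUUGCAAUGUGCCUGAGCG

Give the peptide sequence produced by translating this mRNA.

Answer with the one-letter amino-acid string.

Answer: DWGLPQ

Derivation:
start AUG at pos 2
pos 2: AUG -> D; peptide=D
pos 5: AUC -> W; peptide=DW
pos 8: UUG -> G; peptide=DWG
pos 11: CAA -> L; peptide=DWGL
pos 14: UGU -> P; peptide=DWGLP
pos 17: GCC -> Q; peptide=DWGLPQ
pos 20: UGA -> STOP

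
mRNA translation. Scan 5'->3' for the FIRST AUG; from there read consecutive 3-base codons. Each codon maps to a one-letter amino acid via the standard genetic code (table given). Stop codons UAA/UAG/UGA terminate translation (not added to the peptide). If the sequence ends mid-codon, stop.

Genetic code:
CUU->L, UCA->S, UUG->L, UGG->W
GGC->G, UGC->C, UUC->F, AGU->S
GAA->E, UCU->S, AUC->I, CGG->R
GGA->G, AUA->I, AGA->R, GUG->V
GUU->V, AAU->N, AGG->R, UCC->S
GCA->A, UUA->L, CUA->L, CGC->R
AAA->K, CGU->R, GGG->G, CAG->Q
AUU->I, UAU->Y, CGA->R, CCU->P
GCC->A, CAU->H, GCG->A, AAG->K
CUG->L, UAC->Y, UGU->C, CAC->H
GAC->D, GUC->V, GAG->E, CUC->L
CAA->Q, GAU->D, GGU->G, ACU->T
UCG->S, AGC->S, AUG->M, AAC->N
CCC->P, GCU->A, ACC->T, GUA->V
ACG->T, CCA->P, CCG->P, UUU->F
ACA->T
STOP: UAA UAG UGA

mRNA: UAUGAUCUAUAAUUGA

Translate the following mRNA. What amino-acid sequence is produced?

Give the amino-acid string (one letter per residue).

Answer: MIYN

Derivation:
start AUG at pos 1
pos 1: AUG -> M; peptide=M
pos 4: AUC -> I; peptide=MI
pos 7: UAU -> Y; peptide=MIY
pos 10: AAU -> N; peptide=MIYN
pos 13: UGA -> STOP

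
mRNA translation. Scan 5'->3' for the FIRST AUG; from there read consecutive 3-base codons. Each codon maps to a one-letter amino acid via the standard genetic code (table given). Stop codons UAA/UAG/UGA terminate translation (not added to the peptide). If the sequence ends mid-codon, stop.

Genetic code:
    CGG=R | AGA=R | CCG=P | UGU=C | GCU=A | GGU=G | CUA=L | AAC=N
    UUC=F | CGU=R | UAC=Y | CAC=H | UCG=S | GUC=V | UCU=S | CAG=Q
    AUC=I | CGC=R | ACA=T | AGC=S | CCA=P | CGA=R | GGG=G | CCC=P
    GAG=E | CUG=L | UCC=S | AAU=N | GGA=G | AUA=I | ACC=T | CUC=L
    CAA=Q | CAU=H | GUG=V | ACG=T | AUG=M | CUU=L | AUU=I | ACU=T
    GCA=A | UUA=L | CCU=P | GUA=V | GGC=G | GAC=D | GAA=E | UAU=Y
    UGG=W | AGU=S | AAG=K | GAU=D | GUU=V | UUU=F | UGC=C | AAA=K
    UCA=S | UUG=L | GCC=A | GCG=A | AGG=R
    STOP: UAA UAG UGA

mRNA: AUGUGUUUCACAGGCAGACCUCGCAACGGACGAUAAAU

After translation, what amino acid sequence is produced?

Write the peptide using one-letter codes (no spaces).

Answer: MCFTGRPRNGR

Derivation:
start AUG at pos 0
pos 0: AUG -> M; peptide=M
pos 3: UGU -> C; peptide=MC
pos 6: UUC -> F; peptide=MCF
pos 9: ACA -> T; peptide=MCFT
pos 12: GGC -> G; peptide=MCFTG
pos 15: AGA -> R; peptide=MCFTGR
pos 18: CCU -> P; peptide=MCFTGRP
pos 21: CGC -> R; peptide=MCFTGRPR
pos 24: AAC -> N; peptide=MCFTGRPRN
pos 27: GGA -> G; peptide=MCFTGRPRNG
pos 30: CGA -> R; peptide=MCFTGRPRNGR
pos 33: UAA -> STOP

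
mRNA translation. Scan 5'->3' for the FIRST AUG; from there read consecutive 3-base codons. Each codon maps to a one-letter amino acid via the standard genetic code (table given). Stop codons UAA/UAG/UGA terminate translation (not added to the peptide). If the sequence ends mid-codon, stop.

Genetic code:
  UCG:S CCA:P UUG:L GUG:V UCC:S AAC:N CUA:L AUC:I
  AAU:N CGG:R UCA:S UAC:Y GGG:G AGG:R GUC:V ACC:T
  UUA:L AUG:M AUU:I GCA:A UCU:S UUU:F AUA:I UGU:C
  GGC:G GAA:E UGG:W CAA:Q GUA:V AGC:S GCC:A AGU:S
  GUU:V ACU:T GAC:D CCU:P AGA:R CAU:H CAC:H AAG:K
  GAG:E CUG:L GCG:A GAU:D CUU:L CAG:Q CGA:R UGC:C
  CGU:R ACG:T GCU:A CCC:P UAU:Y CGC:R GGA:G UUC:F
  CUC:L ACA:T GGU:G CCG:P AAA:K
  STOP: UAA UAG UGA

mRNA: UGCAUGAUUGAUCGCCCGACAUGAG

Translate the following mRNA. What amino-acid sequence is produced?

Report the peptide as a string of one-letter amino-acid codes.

Answer: MIDRPT

Derivation:
start AUG at pos 3
pos 3: AUG -> M; peptide=M
pos 6: AUU -> I; peptide=MI
pos 9: GAU -> D; peptide=MID
pos 12: CGC -> R; peptide=MIDR
pos 15: CCG -> P; peptide=MIDRP
pos 18: ACA -> T; peptide=MIDRPT
pos 21: UGA -> STOP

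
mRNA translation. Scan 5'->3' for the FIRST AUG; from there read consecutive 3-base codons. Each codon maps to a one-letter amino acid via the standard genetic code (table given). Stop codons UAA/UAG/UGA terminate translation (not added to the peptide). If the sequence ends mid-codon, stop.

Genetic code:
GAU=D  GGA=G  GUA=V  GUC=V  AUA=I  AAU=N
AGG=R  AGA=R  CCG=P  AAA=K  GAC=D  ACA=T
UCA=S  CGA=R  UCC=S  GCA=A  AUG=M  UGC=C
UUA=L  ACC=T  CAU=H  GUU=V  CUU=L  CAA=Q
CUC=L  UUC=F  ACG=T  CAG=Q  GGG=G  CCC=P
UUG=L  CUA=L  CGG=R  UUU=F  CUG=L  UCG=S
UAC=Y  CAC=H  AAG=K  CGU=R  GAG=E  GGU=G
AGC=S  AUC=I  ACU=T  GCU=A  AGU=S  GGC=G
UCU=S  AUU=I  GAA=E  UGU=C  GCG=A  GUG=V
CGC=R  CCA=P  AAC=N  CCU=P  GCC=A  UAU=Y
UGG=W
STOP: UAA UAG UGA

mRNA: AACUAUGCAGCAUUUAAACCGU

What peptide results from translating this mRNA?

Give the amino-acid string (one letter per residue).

Answer: MQHLNR

Derivation:
start AUG at pos 4
pos 4: AUG -> M; peptide=M
pos 7: CAG -> Q; peptide=MQ
pos 10: CAU -> H; peptide=MQH
pos 13: UUA -> L; peptide=MQHL
pos 16: AAC -> N; peptide=MQHLN
pos 19: CGU -> R; peptide=MQHLNR
pos 22: only 0 nt remain (<3), stop (end of mRNA)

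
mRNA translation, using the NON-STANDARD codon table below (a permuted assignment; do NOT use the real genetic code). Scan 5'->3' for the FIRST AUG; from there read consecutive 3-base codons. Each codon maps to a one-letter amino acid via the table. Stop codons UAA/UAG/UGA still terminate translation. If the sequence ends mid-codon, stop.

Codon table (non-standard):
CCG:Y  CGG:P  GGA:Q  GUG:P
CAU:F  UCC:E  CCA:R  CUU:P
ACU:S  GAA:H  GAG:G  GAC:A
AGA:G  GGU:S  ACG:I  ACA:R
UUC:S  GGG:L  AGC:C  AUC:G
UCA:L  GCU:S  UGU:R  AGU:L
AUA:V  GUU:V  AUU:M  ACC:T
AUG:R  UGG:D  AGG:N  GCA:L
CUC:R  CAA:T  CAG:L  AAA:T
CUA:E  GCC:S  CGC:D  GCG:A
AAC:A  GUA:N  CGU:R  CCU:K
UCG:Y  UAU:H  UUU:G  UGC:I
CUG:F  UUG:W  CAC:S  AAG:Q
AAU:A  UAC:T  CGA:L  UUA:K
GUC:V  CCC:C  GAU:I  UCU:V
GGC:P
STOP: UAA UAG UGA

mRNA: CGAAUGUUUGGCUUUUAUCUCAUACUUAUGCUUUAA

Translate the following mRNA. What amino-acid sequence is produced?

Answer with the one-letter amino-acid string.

start AUG at pos 3
pos 3: AUG -> R; peptide=R
pos 6: UUU -> G; peptide=RG
pos 9: GGC -> P; peptide=RGP
pos 12: UUU -> G; peptide=RGPG
pos 15: UAU -> H; peptide=RGPGH
pos 18: CUC -> R; peptide=RGPGHR
pos 21: AUA -> V; peptide=RGPGHRV
pos 24: CUU -> P; peptide=RGPGHRVP
pos 27: AUG -> R; peptide=RGPGHRVPR
pos 30: CUU -> P; peptide=RGPGHRVPRP
pos 33: UAA -> STOP

Answer: RGPGHRVPRP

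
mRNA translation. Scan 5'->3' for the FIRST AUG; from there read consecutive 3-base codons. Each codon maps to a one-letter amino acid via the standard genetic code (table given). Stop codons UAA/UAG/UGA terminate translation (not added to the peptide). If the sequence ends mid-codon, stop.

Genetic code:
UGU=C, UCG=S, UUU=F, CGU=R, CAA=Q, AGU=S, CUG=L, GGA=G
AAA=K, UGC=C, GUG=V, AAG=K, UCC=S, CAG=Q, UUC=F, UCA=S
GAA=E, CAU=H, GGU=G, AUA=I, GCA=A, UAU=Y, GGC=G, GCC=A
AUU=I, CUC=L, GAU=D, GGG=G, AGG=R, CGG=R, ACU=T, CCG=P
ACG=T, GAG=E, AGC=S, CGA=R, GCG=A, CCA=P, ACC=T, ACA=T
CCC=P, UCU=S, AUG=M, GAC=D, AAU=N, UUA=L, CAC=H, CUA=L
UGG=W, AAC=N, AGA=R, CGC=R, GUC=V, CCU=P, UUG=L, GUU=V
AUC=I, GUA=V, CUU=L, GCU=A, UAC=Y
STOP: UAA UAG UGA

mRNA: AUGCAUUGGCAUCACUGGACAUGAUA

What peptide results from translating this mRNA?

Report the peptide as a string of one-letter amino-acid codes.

start AUG at pos 0
pos 0: AUG -> M; peptide=M
pos 3: CAU -> H; peptide=MH
pos 6: UGG -> W; peptide=MHW
pos 9: CAU -> H; peptide=MHWH
pos 12: CAC -> H; peptide=MHWHH
pos 15: UGG -> W; peptide=MHWHHW
pos 18: ACA -> T; peptide=MHWHHWT
pos 21: UGA -> STOP

Answer: MHWHHWT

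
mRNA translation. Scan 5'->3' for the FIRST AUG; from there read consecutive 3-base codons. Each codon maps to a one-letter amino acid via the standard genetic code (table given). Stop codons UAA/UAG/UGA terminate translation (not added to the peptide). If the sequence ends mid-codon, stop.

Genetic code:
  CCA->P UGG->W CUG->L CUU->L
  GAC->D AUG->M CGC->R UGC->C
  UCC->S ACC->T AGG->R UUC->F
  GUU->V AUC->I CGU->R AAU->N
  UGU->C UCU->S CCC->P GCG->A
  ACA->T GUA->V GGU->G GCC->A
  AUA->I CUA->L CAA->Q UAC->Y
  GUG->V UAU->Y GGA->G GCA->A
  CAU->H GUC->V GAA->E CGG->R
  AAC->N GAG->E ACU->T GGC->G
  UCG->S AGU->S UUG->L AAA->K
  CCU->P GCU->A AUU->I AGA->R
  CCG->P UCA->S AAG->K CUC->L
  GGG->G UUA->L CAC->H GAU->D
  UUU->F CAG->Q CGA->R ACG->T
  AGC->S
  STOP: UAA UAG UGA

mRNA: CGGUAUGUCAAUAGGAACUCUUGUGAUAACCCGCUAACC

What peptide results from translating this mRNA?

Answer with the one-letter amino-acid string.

start AUG at pos 4
pos 4: AUG -> M; peptide=M
pos 7: UCA -> S; peptide=MS
pos 10: AUA -> I; peptide=MSI
pos 13: GGA -> G; peptide=MSIG
pos 16: ACU -> T; peptide=MSIGT
pos 19: CUU -> L; peptide=MSIGTL
pos 22: GUG -> V; peptide=MSIGTLV
pos 25: AUA -> I; peptide=MSIGTLVI
pos 28: ACC -> T; peptide=MSIGTLVIT
pos 31: CGC -> R; peptide=MSIGTLVITR
pos 34: UAA -> STOP

Answer: MSIGTLVITR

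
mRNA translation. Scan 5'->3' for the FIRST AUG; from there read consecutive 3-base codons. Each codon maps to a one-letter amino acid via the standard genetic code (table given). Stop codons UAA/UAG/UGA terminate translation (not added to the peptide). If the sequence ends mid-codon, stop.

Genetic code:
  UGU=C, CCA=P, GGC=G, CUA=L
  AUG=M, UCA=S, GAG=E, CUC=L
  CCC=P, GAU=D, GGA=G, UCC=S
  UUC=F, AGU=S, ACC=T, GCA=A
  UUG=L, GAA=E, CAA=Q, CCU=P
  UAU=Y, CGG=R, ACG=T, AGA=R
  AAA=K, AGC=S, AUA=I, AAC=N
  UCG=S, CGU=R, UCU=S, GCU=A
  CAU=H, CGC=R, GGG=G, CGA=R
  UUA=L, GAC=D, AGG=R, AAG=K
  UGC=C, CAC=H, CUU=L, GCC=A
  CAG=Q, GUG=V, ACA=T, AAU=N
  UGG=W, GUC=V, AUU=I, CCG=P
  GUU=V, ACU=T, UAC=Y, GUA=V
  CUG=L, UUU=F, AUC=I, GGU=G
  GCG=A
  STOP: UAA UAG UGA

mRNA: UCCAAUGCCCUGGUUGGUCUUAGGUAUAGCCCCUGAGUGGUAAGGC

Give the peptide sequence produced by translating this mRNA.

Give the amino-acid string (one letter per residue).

start AUG at pos 4
pos 4: AUG -> M; peptide=M
pos 7: CCC -> P; peptide=MP
pos 10: UGG -> W; peptide=MPW
pos 13: UUG -> L; peptide=MPWL
pos 16: GUC -> V; peptide=MPWLV
pos 19: UUA -> L; peptide=MPWLVL
pos 22: GGU -> G; peptide=MPWLVLG
pos 25: AUA -> I; peptide=MPWLVLGI
pos 28: GCC -> A; peptide=MPWLVLGIA
pos 31: CCU -> P; peptide=MPWLVLGIAP
pos 34: GAG -> E; peptide=MPWLVLGIAPE
pos 37: UGG -> W; peptide=MPWLVLGIAPEW
pos 40: UAA -> STOP

Answer: MPWLVLGIAPEW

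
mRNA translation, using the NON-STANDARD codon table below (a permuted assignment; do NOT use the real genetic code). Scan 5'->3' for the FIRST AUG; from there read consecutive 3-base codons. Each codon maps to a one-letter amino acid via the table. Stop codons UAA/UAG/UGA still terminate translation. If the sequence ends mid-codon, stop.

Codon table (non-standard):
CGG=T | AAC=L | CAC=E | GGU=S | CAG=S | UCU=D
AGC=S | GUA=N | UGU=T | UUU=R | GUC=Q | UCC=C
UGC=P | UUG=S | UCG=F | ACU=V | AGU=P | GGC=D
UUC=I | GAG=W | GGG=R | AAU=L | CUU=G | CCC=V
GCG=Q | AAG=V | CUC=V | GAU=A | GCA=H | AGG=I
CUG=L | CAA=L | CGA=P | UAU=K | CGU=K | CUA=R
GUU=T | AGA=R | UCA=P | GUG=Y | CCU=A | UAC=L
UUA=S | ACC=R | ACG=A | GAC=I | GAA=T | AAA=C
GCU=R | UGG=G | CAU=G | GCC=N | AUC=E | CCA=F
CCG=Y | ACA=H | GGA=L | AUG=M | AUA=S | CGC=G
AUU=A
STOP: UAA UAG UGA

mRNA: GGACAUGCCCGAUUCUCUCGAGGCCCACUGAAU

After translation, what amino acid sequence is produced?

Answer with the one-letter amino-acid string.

Answer: MVADVWNE

Derivation:
start AUG at pos 4
pos 4: AUG -> M; peptide=M
pos 7: CCC -> V; peptide=MV
pos 10: GAU -> A; peptide=MVA
pos 13: UCU -> D; peptide=MVAD
pos 16: CUC -> V; peptide=MVADV
pos 19: GAG -> W; peptide=MVADVW
pos 22: GCC -> N; peptide=MVADVWN
pos 25: CAC -> E; peptide=MVADVWNE
pos 28: UGA -> STOP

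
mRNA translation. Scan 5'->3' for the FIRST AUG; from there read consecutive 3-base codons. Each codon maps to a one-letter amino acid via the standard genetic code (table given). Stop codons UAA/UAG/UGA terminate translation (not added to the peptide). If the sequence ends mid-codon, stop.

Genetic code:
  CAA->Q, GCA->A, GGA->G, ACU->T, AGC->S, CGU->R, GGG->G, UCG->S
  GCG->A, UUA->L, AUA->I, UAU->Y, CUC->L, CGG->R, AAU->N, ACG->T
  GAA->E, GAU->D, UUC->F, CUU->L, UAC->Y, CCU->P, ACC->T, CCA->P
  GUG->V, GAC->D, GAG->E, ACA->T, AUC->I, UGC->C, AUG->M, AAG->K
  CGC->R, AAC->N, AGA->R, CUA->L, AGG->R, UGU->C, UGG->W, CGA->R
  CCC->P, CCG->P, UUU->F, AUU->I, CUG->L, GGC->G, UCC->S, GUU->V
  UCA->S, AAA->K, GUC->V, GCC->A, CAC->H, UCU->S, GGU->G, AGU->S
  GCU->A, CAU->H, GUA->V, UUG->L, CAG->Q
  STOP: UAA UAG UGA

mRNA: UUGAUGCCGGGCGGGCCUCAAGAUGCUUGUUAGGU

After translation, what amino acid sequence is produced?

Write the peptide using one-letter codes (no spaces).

start AUG at pos 3
pos 3: AUG -> M; peptide=M
pos 6: CCG -> P; peptide=MP
pos 9: GGC -> G; peptide=MPG
pos 12: GGG -> G; peptide=MPGG
pos 15: CCU -> P; peptide=MPGGP
pos 18: CAA -> Q; peptide=MPGGPQ
pos 21: GAU -> D; peptide=MPGGPQD
pos 24: GCU -> A; peptide=MPGGPQDA
pos 27: UGU -> C; peptide=MPGGPQDAC
pos 30: UAG -> STOP

Answer: MPGGPQDAC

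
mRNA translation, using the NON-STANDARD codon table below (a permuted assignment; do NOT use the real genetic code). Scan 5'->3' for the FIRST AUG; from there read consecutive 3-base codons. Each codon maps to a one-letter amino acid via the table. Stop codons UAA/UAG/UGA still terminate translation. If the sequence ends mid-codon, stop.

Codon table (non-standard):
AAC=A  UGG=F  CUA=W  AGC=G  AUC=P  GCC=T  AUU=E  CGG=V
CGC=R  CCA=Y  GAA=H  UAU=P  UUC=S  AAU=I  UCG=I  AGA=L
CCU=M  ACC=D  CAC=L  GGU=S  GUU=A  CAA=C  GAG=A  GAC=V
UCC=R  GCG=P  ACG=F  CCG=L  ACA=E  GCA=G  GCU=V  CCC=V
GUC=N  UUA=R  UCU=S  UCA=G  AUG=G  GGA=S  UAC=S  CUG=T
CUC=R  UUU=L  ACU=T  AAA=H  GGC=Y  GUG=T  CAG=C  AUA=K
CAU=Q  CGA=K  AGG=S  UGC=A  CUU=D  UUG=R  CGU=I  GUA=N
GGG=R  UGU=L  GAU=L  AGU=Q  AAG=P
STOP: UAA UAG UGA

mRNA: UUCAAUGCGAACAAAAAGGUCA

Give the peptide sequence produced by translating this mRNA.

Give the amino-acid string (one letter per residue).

Answer: GKEHSG

Derivation:
start AUG at pos 4
pos 4: AUG -> G; peptide=G
pos 7: CGA -> K; peptide=GK
pos 10: ACA -> E; peptide=GKE
pos 13: AAA -> H; peptide=GKEH
pos 16: AGG -> S; peptide=GKEHS
pos 19: UCA -> G; peptide=GKEHSG
pos 22: only 0 nt remain (<3), stop (end of mRNA)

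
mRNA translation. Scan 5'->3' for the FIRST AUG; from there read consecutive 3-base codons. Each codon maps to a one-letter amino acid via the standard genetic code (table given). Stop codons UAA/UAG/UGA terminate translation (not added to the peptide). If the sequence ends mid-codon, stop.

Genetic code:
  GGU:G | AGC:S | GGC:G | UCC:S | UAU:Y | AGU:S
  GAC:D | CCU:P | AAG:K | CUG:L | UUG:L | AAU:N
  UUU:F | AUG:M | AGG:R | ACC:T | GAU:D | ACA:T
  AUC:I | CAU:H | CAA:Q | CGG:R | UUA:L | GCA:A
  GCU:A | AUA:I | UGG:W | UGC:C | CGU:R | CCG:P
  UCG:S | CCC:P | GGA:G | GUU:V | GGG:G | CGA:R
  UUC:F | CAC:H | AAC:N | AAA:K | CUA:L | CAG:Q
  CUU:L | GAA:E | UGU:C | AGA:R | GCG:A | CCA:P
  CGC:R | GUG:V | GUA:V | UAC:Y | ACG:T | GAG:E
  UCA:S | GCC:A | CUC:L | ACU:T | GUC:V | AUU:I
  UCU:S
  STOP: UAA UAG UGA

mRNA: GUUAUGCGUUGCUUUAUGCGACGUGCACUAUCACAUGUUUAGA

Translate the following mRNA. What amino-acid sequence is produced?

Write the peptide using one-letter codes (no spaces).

start AUG at pos 3
pos 3: AUG -> M; peptide=M
pos 6: CGU -> R; peptide=MR
pos 9: UGC -> C; peptide=MRC
pos 12: UUU -> F; peptide=MRCF
pos 15: AUG -> M; peptide=MRCFM
pos 18: CGA -> R; peptide=MRCFMR
pos 21: CGU -> R; peptide=MRCFMRR
pos 24: GCA -> A; peptide=MRCFMRRA
pos 27: CUA -> L; peptide=MRCFMRRAL
pos 30: UCA -> S; peptide=MRCFMRRALS
pos 33: CAU -> H; peptide=MRCFMRRALSH
pos 36: GUU -> V; peptide=MRCFMRRALSHV
pos 39: UAG -> STOP

Answer: MRCFMRRALSHV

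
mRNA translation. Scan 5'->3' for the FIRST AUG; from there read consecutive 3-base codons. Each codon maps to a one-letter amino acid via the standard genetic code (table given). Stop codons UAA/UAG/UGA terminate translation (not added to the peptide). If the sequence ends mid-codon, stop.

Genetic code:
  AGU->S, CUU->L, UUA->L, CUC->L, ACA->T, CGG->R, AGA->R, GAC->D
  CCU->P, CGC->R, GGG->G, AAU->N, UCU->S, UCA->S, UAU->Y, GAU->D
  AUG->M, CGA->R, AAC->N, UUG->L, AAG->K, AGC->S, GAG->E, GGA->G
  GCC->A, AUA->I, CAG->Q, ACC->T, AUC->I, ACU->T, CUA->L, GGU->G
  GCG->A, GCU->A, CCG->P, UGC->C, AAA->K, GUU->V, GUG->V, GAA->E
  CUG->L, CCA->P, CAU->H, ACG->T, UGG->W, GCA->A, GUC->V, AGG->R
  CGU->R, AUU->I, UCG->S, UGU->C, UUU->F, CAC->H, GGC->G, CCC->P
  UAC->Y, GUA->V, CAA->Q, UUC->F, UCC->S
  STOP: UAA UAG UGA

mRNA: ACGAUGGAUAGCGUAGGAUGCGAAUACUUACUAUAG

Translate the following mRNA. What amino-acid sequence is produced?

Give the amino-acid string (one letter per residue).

Answer: MDSVGCEYLL

Derivation:
start AUG at pos 3
pos 3: AUG -> M; peptide=M
pos 6: GAU -> D; peptide=MD
pos 9: AGC -> S; peptide=MDS
pos 12: GUA -> V; peptide=MDSV
pos 15: GGA -> G; peptide=MDSVG
pos 18: UGC -> C; peptide=MDSVGC
pos 21: GAA -> E; peptide=MDSVGCE
pos 24: UAC -> Y; peptide=MDSVGCEY
pos 27: UUA -> L; peptide=MDSVGCEYL
pos 30: CUA -> L; peptide=MDSVGCEYLL
pos 33: UAG -> STOP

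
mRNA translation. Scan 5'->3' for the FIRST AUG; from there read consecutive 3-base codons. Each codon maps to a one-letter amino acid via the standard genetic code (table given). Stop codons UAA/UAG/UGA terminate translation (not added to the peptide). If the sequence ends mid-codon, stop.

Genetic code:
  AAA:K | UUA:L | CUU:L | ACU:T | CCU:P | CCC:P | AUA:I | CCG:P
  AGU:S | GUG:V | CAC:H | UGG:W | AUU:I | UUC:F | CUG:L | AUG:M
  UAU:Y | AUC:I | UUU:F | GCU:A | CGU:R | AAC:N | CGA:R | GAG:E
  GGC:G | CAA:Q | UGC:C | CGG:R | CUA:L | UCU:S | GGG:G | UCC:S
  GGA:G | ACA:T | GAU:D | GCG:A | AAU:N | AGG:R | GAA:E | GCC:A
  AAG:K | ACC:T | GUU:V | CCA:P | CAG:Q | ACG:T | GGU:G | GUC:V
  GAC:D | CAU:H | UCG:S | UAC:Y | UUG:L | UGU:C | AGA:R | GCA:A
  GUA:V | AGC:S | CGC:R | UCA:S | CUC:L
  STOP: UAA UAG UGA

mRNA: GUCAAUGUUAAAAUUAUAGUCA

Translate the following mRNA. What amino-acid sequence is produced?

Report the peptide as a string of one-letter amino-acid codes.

start AUG at pos 4
pos 4: AUG -> M; peptide=M
pos 7: UUA -> L; peptide=ML
pos 10: AAA -> K; peptide=MLK
pos 13: UUA -> L; peptide=MLKL
pos 16: UAG -> STOP

Answer: MLKL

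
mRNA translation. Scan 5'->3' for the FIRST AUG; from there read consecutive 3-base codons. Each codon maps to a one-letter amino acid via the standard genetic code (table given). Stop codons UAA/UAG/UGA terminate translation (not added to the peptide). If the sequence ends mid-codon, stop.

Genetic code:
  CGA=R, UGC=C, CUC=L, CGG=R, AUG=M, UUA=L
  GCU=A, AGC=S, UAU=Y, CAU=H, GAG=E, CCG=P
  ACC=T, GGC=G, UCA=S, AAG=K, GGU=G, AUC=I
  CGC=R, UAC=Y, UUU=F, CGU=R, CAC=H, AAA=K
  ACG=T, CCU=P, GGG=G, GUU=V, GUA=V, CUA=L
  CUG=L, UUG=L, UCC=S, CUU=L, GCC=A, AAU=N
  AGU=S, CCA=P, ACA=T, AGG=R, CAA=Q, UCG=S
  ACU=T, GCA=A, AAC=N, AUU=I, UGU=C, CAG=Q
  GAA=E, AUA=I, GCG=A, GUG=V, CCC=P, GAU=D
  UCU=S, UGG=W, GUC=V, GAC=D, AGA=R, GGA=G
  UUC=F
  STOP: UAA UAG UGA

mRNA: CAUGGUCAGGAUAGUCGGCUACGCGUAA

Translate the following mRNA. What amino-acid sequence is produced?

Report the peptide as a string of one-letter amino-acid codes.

start AUG at pos 1
pos 1: AUG -> M; peptide=M
pos 4: GUC -> V; peptide=MV
pos 7: AGG -> R; peptide=MVR
pos 10: AUA -> I; peptide=MVRI
pos 13: GUC -> V; peptide=MVRIV
pos 16: GGC -> G; peptide=MVRIVG
pos 19: UAC -> Y; peptide=MVRIVGY
pos 22: GCG -> A; peptide=MVRIVGYA
pos 25: UAA -> STOP

Answer: MVRIVGYA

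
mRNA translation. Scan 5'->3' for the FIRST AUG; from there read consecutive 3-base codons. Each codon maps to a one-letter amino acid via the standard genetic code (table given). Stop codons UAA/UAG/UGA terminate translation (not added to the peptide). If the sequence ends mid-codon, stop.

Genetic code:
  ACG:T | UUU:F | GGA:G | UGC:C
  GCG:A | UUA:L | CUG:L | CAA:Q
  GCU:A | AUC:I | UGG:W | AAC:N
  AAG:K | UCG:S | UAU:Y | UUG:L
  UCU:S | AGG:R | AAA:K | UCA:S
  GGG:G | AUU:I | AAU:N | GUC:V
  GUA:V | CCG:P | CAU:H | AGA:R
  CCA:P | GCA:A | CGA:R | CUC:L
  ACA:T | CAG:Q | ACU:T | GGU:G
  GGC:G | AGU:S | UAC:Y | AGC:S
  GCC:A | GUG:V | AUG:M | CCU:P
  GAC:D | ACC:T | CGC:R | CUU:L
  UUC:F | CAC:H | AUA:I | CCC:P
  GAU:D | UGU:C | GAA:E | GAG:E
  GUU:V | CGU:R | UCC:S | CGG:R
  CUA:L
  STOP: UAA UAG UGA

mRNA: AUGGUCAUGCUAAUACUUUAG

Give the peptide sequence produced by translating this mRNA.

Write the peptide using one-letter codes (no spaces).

start AUG at pos 0
pos 0: AUG -> M; peptide=M
pos 3: GUC -> V; peptide=MV
pos 6: AUG -> M; peptide=MVM
pos 9: CUA -> L; peptide=MVML
pos 12: AUA -> I; peptide=MVMLI
pos 15: CUU -> L; peptide=MVMLIL
pos 18: UAG -> STOP

Answer: MVMLIL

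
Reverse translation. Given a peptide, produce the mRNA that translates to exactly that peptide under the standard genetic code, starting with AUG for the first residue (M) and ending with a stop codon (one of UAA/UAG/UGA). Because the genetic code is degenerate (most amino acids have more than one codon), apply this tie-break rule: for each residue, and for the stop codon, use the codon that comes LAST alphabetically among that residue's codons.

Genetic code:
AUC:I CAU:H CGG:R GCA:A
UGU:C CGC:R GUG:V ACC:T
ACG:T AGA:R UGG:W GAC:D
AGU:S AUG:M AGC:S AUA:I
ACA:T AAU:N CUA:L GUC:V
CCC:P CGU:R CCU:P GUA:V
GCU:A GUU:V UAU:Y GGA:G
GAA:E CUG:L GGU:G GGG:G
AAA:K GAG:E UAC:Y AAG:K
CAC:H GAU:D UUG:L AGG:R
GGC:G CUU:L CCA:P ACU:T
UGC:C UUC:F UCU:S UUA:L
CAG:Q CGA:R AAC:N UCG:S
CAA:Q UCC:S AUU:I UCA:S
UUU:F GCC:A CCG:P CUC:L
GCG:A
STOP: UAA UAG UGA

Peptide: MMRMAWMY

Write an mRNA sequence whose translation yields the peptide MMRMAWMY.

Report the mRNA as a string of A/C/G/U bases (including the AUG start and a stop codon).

residue 1: M -> AUG (start codon)
residue 2: M -> AUG (only codon)
residue 3: R codons sorted = AGA,AGG,CGA,CGC,CGG,CGU -> pick last = CGU
residue 4: M -> AUG (only codon)
residue 5: A codons sorted = GCA,GCC,GCG,GCU -> pick last = GCU
residue 6: W -> UGG (only codon)
residue 7: M -> AUG (only codon)
residue 8: Y codons sorted = UAC,UAU -> pick last = UAU
terminator: stop codons sorted = UAA,UAG,UGA -> pick last = UGA

Answer: mRNA: AUGAUGCGUAUGGCUUGGAUGUAUUGA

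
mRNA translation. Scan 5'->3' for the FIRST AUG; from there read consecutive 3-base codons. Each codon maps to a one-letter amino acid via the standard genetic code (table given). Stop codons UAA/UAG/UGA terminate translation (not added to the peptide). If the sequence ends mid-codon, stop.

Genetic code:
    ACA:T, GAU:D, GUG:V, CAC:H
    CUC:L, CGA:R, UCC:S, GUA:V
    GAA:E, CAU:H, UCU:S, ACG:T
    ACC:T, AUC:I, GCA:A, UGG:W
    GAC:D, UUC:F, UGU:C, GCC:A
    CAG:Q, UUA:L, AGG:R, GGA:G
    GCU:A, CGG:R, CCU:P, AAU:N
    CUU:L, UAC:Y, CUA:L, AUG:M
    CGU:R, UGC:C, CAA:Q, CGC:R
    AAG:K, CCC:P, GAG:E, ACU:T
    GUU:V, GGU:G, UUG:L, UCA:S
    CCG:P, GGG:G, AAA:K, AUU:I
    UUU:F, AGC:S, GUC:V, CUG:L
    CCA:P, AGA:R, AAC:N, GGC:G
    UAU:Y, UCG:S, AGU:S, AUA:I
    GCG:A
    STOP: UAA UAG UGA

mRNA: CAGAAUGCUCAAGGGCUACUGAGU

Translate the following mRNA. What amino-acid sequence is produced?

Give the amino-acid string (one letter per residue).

Answer: MLKGY

Derivation:
start AUG at pos 4
pos 4: AUG -> M; peptide=M
pos 7: CUC -> L; peptide=ML
pos 10: AAG -> K; peptide=MLK
pos 13: GGC -> G; peptide=MLKG
pos 16: UAC -> Y; peptide=MLKGY
pos 19: UGA -> STOP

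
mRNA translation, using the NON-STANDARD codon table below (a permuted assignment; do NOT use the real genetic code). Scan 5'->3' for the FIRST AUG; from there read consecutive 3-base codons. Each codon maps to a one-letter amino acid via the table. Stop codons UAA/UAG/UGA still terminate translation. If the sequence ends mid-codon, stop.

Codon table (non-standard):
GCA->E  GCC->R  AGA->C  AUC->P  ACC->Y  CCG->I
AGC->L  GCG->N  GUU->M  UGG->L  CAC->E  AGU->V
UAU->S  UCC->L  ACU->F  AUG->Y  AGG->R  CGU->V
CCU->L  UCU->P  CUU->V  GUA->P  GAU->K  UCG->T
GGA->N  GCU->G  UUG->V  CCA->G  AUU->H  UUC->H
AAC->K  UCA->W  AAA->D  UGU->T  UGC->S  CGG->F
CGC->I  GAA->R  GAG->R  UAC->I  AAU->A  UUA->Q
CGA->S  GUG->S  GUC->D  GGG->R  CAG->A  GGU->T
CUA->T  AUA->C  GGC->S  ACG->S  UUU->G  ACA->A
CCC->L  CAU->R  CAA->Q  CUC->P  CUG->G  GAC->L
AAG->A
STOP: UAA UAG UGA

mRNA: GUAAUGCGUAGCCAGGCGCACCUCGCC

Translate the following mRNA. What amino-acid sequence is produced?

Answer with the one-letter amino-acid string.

Answer: YVLANEPR

Derivation:
start AUG at pos 3
pos 3: AUG -> Y; peptide=Y
pos 6: CGU -> V; peptide=YV
pos 9: AGC -> L; peptide=YVL
pos 12: CAG -> A; peptide=YVLA
pos 15: GCG -> N; peptide=YVLAN
pos 18: CAC -> E; peptide=YVLANE
pos 21: CUC -> P; peptide=YVLANEP
pos 24: GCC -> R; peptide=YVLANEPR
pos 27: only 0 nt remain (<3), stop (end of mRNA)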